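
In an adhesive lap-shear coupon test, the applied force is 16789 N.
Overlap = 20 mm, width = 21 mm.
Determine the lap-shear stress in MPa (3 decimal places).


stress = F / (overlap * width)
= 16789 / (20 * 21)
= 39.974 MPa

39.974


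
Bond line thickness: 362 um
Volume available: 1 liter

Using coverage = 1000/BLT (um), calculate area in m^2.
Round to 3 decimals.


1 L = 1e6 mm^3, thickness = 362 um = 0.362 mm
Area = 1e6 / 0.362 mm^2 = (1e6 / 0.362) / 1e6 m^2 = 1000 / 362 m^2
= 2.762 m^2

2.762


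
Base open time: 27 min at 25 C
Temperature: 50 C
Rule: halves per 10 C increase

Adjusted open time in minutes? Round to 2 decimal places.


Acceleration = 2^((50-25)/10) = 5.6569
Open time = 27 / 5.6569 = 4.77 min

4.77


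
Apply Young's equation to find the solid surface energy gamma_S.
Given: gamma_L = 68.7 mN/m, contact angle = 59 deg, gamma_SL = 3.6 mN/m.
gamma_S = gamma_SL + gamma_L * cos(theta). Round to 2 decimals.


theta_rad = 59 * pi/180 = 1.029744
gamma_S = 3.6 + 68.7 * cos(1.029744)
= 38.98 mN/m

38.98


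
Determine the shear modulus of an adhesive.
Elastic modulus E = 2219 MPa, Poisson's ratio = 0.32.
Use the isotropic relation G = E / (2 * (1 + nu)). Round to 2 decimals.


G = 2219 / (2*(1+0.32)) = 2219 / 2.64
= 840.53 MPa

840.53


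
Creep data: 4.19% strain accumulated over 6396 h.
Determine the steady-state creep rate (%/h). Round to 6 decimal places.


Rate = 4.19 / 6396 = 0.000655 %/h

0.000655


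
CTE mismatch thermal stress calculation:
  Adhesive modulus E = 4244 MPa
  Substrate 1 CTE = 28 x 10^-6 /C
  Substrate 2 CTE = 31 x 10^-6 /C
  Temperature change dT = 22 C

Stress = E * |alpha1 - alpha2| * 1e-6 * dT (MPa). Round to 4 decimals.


delta_alpha = |28 - 31| = 3 x 10^-6/C
Stress = 4244 * 3e-6 * 22
= 0.2801 MPa

0.2801


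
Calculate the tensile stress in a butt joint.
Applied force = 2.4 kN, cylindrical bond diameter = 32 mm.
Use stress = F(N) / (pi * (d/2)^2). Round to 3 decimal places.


A = pi * 16.0^2 = 804.2477 mm^2
sigma = 2400.0 / 804.2477 = 2.984 MPa

2.984


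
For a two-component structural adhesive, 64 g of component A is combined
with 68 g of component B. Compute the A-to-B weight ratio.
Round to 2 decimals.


Weight ratio A:B = 64 / 68
= 0.94

0.94


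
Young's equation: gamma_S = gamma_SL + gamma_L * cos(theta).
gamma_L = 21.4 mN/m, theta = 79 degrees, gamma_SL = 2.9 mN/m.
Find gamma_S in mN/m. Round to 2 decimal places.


cos(79 deg) = 0.190809
gamma_S = 2.9 + 21.4 * 0.190809
= 6.98 mN/m

6.98


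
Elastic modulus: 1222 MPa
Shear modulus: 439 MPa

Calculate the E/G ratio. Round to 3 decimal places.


E / G = 1222 / 439 = 2.784

2.784


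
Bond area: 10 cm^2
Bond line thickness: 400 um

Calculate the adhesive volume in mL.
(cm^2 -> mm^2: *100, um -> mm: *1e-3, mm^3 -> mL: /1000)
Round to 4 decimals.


V = 10*100 * 400*1e-3 / 1000
= 0.4000 mL

0.4000


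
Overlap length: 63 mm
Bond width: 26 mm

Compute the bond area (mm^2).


Bond area = 63 * 26 = 1638 mm^2

1638


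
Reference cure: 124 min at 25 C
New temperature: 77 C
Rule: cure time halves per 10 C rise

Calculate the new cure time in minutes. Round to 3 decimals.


factor = 2^((77-25)/10) = 36.7583
t_new = 124 / 36.7583 = 3.373 min

3.373


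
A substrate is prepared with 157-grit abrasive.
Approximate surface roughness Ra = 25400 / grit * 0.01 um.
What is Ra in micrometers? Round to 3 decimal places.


Ra = 25400 / 157 * 0.01 = 1.618 um

1.618


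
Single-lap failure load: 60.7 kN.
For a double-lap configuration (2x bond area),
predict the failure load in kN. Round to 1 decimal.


Failure load = 60.7 * 2 = 121.4 kN

121.4


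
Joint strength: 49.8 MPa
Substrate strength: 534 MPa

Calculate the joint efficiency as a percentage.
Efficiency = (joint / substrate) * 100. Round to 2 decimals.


Efficiency = (49.8 / 534) * 100 = 9.33%

9.33


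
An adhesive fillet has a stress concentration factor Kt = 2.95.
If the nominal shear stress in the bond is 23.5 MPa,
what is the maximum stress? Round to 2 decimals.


Max stress = 23.5 * 2.95 = 69.33 MPa

69.33


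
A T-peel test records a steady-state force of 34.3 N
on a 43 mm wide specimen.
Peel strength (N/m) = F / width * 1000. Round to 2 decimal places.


Peel strength = 34.3 / 43 * 1000
= 797.67 N/m

797.67


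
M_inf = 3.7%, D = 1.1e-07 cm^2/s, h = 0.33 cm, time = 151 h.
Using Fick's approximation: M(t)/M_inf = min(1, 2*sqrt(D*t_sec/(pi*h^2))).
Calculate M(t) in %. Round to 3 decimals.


t = 543600 s
ratio = min(1, 2*sqrt(1.1e-07*543600/(pi*0.1089)))
= 0.836137
M(t) = 3.7 * 0.836137 = 3.094%

3.094


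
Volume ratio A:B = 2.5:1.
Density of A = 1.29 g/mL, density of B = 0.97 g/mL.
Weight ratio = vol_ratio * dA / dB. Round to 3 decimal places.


Wt ratio = 2.5 * 1.29 / 0.97
= 3.325

3.325


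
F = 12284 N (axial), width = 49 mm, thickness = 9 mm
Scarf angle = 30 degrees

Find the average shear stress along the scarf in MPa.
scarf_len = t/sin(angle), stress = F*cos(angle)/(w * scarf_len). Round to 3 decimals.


scarf_len = 9/sin(30 deg) = 18.0000
cos(30 deg) = 0.866025
stress = 12284*0.866025/(49*18.0000) = 12.062 MPa

12.062


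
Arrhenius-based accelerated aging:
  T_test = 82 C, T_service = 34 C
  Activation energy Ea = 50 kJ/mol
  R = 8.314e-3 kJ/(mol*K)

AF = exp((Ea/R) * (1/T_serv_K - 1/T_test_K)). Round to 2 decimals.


T_test_K = 355.15, T_serv_K = 307.15
AF = exp((50/8.314e-3) * (1/307.15 - 1/355.15))
= 14.10

14.10


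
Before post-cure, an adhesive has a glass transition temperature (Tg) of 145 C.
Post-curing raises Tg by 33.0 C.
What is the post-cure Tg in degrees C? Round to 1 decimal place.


Tg_post = Tg_base + delta_Tg
= 145 + 33.0
= 178.0 C

178.0


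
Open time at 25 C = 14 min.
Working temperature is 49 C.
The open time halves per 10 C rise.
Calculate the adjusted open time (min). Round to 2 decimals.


factor = 2^((49 - 25) / 10) = 5.2780
ot = 14 / 5.2780 = 2.65 min

2.65


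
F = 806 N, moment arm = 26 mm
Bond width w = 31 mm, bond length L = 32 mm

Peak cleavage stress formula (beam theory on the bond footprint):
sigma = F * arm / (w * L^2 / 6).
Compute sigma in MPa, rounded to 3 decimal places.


sigma = (806 * 26) / (31 * 1024 / 6)
= 20956 * 6 / 31744
= 125736 / 31744
= 3.961 MPa

3.961


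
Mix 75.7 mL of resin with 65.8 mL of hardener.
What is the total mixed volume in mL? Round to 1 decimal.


Total = 75.7 + 65.8 = 141.5 mL

141.5


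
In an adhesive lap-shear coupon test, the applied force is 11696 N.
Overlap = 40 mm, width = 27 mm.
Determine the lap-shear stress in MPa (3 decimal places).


stress = F / (overlap * width)
= 11696 / (40 * 27)
= 10.830 MPa

10.830


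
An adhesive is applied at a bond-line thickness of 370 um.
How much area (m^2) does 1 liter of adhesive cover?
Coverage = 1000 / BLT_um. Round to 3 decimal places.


Coverage = 1000 / 370 = 2.703 m^2

2.703


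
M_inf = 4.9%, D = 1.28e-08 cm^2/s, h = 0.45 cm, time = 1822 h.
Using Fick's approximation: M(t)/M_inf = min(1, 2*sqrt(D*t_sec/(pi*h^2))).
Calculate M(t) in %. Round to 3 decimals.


t = 6559200 s
ratio = min(1, 2*sqrt(1.28e-08*6559200/(pi*0.2025)))
= 0.726562
M(t) = 4.9 * 0.726562 = 3.560%

3.560


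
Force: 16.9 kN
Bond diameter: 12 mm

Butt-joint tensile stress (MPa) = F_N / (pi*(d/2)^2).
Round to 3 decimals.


F_N = 16.9 * 1000 = 16900.0 N
A = pi*(6.0)^2 = 113.0973 mm^2
stress = 16900.0 / 113.0973 = 149.429 MPa

149.429


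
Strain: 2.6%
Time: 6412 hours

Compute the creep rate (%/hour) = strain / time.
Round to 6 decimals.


Creep rate = 2.6 / 6412
= 0.000405 %/h

0.000405


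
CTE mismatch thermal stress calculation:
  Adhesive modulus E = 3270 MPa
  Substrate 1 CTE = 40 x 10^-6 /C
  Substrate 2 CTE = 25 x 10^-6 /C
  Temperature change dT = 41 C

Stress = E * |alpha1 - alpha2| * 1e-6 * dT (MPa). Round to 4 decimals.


delta_alpha = |40 - 25| = 15 x 10^-6/C
Stress = 3270 * 15e-6 * 41
= 2.0111 MPa

2.0111


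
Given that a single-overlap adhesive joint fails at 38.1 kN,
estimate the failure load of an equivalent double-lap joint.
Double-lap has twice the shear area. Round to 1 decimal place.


Double-lap factor = 2
Expected load = 38.1 * 2 = 76.2 kN

76.2


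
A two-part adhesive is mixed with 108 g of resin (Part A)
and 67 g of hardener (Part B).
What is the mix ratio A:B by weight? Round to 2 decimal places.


Mix ratio = mass_A / mass_B
= 108 / 67
= 1.61

1.61


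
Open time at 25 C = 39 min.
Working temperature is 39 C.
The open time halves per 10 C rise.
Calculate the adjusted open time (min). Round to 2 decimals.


factor = 2^((39 - 25) / 10) = 2.6390
ot = 39 / 2.6390 = 14.78 min

14.78


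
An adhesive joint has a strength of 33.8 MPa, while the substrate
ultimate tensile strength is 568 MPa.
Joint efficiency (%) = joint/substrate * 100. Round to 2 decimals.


Efficiency = 33.8 / 568 * 100
= 5.95%

5.95


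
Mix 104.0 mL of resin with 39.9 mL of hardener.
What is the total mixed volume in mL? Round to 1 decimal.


Total = 104.0 + 39.9 = 143.9 mL

143.9


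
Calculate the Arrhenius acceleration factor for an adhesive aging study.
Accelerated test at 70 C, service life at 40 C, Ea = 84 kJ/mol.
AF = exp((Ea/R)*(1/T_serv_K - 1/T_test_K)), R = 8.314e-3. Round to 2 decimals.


T_test = 343.15 K, T_serv = 313.15 K
Ea/R = 84 / 0.008314 = 10103.44
AF = exp(10103.44 * (1/313.15 - 1/343.15))
= 16.79

16.79


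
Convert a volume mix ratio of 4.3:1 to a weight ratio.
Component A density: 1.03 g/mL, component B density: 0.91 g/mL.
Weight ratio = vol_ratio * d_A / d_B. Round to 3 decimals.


= 4.3 * 1.03 / 0.91 = 4.867

4.867


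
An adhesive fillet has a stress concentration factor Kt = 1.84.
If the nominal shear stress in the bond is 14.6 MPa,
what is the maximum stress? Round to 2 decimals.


Max stress = 14.6 * 1.84 = 26.86 MPa

26.86


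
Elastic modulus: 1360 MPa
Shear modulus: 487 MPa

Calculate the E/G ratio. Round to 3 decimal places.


E / G = 1360 / 487 = 2.793

2.793


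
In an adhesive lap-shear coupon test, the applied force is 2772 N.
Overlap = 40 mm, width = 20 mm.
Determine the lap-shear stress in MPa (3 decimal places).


stress = F / (overlap * width)
= 2772 / (40 * 20)
= 3.465 MPa

3.465


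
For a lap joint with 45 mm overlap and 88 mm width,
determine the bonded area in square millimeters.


Area = 45 * 88 = 3960 mm^2

3960


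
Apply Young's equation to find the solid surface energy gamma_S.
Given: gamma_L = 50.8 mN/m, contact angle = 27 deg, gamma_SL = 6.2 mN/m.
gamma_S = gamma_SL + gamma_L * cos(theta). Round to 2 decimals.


theta_rad = 27 * pi/180 = 0.471239
gamma_S = 6.2 + 50.8 * cos(0.471239)
= 51.46 mN/m

51.46


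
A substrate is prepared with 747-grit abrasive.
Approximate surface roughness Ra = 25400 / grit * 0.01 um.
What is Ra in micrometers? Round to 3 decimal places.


Ra = 25400 / 747 * 0.01 = 0.340 um

0.340


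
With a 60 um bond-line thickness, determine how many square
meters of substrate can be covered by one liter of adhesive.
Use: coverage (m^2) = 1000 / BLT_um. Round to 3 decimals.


Coverage = 1000 / 60 = 16.667 m^2

16.667


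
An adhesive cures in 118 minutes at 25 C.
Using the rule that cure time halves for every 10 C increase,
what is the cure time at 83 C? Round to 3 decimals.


Factor = 2^((83 - 25) / 10) = 55.7152
Cure time = 118 / 55.7152
= 2.118 minutes

2.118


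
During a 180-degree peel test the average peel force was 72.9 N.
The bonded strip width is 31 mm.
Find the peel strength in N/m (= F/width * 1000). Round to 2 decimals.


Peel strength = F/width * 1000
= 72.9 / 31 * 1000
= 2351.61 N/m

2351.61


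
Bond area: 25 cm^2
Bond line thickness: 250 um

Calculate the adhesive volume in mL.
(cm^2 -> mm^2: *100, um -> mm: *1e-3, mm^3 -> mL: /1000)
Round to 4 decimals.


V = 25*100 * 250*1e-3 / 1000
= 0.6250 mL

0.6250


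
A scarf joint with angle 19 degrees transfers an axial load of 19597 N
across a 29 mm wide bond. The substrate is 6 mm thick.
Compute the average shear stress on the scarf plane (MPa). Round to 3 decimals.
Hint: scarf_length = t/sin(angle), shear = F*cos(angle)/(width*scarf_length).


scarf_length = 6 / sin(19 deg) = 18.4293 mm
cos(19 deg) = 0.945519
shear stress = 19597 * 0.945519 / (29 * 18.4293)
= 34.670 MPa

34.670


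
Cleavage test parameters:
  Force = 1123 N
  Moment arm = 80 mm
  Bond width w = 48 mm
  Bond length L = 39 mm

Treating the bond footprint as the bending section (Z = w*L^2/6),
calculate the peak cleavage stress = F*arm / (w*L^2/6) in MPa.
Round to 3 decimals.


M = 1123 * 80 = 89840 N*mm
Z = 48 * 39^2 / 6 = 73008 / 6 mm^3
sigma = M / Z = 6 * 89840 / 73008 = 539040 / 73008
= 7.383 MPa

7.383


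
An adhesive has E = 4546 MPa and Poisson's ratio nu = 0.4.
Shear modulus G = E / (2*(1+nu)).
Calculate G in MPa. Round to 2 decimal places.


G = 4546 / (2*(1+0.4))
= 4546 / 2.80
= 1623.57 MPa

1623.57


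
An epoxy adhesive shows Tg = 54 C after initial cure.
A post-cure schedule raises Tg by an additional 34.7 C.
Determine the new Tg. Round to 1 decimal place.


New Tg = 54 + 34.7
= 88.7 C

88.7


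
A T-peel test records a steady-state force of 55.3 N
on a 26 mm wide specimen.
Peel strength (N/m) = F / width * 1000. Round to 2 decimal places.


Peel strength = 55.3 / 26 * 1000
= 2126.92 N/m

2126.92


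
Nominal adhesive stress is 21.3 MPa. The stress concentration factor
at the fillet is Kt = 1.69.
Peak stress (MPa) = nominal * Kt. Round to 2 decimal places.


Peak = 21.3 * 1.69 = 36.00 MPa

36.00


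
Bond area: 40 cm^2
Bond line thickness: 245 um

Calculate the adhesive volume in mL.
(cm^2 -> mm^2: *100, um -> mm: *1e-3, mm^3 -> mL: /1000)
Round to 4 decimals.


V = 40*100 * 245*1e-3 / 1000
= 0.9800 mL

0.9800


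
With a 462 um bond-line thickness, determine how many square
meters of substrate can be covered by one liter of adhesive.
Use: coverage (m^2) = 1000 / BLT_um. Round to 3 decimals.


Coverage = 1000 / 462 = 2.165 m^2

2.165


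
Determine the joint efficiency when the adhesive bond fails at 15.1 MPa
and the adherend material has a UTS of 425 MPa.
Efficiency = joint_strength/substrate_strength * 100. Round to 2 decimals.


Joint efficiency = 15.1 / 425 * 100
= 3.55%

3.55


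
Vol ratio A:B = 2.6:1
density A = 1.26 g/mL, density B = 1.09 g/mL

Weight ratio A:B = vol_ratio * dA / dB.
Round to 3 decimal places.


Weight ratio = 2.6 * 1.26 / 1.09
= 3.006

3.006


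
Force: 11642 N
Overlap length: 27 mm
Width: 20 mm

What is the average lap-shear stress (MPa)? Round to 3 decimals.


Average shear stress = F / (overlap * width)
= 11642 / (27 * 20)
= 21.559 MPa

21.559


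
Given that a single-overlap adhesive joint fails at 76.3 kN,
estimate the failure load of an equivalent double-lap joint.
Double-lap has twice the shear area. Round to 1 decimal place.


Double-lap factor = 2
Expected load = 76.3 * 2 = 152.6 kN

152.6


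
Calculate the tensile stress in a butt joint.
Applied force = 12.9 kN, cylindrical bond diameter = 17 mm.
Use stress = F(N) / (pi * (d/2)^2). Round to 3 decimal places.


A = pi * 8.5^2 = 226.9801 mm^2
sigma = 12900.0 / 226.9801 = 56.833 MPa

56.833


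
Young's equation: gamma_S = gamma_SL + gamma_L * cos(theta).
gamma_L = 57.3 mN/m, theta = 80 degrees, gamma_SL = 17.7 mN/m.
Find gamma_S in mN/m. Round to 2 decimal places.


cos(80 deg) = 0.173648
gamma_S = 17.7 + 57.3 * 0.173648
= 27.65 mN/m

27.65


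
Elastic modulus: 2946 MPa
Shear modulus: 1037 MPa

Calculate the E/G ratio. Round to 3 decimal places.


E / G = 2946 / 1037 = 2.841

2.841


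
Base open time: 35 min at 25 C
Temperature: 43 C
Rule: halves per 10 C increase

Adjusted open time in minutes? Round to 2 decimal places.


Acceleration = 2^((43-25)/10) = 3.4822
Open time = 35 / 3.4822 = 10.05 min

10.05


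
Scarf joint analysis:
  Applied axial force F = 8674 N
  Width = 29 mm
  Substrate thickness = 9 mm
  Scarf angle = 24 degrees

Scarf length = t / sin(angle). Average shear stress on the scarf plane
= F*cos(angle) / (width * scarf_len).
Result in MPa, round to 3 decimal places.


Scarf length = 9 / sin(24 deg) = 22.1273 mm
cos(24 deg) = 0.913545
Shear = 8674 * 0.913545 / (29 * 22.1273)
= 12.349 MPa

12.349


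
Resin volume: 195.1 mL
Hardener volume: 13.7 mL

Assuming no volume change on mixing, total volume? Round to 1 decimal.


V_total = 195.1 + 13.7 = 208.8 mL

208.8


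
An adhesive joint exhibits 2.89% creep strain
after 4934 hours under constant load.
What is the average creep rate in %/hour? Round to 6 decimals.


Creep rate = strain / time
= 2.89 / 4934
= 0.000586 %/h

0.000586


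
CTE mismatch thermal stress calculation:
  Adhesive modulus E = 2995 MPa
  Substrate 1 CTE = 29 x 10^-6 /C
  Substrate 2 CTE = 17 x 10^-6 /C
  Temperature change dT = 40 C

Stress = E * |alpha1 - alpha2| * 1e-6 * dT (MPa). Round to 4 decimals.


delta_alpha = |29 - 17| = 12 x 10^-6/C
Stress = 2995 * 12e-6 * 40
= 1.4376 MPa

1.4376


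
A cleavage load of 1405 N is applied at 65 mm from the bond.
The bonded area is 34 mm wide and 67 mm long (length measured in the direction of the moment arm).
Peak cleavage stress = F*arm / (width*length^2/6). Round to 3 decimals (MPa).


Moment = 1405 * 65 = 91325 N*mm
Section modulus = 34 * 4489 / 6 = 152626 / 6 mm^3
Stress = 91325 / (152626 / 6) = 547950 / 152626
= 3.590 MPa

3.590


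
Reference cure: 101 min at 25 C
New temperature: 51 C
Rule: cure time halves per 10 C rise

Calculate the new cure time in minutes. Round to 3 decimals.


factor = 2^((51-25)/10) = 6.0629
t_new = 101 / 6.0629 = 16.659 min

16.659


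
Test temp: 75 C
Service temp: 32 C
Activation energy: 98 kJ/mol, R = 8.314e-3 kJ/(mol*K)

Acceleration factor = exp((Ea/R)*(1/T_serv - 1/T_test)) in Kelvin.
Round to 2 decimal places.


AF = exp((98/0.008314)*(1/305.15 - 1/348.15))
= 118.03

118.03


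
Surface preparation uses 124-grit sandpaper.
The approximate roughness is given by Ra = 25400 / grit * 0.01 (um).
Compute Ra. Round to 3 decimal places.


Ra = 25400 / 124 * 0.01
= 254 / 124
= 2.048 um

2.048


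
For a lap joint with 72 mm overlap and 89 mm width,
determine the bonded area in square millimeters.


Area = 72 * 89 = 6408 mm^2

6408


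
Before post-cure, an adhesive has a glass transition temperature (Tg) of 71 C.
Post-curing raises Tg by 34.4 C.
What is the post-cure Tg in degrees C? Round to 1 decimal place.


Tg_post = Tg_base + delta_Tg
= 71 + 34.4
= 105.4 C

105.4


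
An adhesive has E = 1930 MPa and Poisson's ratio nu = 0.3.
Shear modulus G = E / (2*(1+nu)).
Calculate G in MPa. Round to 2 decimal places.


G = 1930 / (2*(1+0.3))
= 1930 / 2.60
= 742.31 MPa

742.31


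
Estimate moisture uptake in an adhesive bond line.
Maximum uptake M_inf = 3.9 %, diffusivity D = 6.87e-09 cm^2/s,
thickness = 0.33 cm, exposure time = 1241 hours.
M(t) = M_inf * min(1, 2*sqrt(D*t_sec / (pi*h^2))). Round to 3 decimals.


Convert time: 1241 h = 4467600 s
ratio = min(1, 2*sqrt(6.87e-09*4467600/(pi*0.33^2)))
= 0.599041
M(t) = 3.9 * 0.599041 = 2.336%

2.336


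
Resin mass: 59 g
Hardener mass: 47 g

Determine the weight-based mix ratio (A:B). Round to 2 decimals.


Ratio = 59 / 47 = 1.26

1.26


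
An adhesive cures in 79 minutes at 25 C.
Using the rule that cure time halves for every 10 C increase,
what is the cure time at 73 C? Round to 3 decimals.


Factor = 2^((73 - 25) / 10) = 27.8576
Cure time = 79 / 27.8576
= 2.836 minutes

2.836


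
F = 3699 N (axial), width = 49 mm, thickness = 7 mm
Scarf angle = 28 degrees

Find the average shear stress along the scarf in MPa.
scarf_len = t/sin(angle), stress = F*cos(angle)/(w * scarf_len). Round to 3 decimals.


scarf_len = 7/sin(28 deg) = 14.9104
cos(28 deg) = 0.882948
stress = 3699*0.882948/(49*14.9104) = 4.470 MPa

4.470


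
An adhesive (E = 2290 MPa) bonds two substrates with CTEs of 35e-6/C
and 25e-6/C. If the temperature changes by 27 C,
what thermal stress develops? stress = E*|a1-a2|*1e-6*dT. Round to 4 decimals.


Stress = 2290 * |35 - 25| * 1e-6 * 27
= 0.6183 MPa

0.6183


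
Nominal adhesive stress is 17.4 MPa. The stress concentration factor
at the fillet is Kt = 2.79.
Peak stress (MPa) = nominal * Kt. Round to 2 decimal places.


Peak = 17.4 * 2.79 = 48.55 MPa

48.55


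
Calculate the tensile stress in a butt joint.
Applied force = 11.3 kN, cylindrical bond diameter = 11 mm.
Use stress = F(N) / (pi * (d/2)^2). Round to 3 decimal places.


A = pi * 5.5^2 = 95.0332 mm^2
sigma = 11300.0 / 95.0332 = 118.906 MPa

118.906


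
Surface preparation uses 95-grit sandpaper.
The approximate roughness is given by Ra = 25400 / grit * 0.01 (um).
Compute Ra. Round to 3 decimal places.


Ra = 25400 / 95 * 0.01
= 254 / 95
= 2.674 um

2.674


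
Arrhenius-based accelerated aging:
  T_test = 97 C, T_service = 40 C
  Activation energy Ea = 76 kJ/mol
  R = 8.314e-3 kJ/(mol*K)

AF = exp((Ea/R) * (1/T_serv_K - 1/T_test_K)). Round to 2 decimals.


T_test_K = 370.15, T_serv_K = 313.15
AF = exp((76/8.314e-3) * (1/313.15 - 1/370.15))
= 89.59

89.59


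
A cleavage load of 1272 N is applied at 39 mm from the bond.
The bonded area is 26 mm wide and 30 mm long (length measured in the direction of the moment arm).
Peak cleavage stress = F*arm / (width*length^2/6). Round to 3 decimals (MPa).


Moment = 1272 * 39 = 49608 N*mm
Section modulus = 26 * 900 / 6 = 23400 / 6 mm^3
Stress = 49608 / (23400 / 6) = 297648 / 23400
= 12.720 MPa

12.720


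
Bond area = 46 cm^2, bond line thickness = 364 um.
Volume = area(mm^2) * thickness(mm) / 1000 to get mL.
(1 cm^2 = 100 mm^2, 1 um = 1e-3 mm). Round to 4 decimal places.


area_mm2 = 46 * 100 = 4600
blt_mm = 364 * 1e-3 = 0.364
vol_mm3 = 4600 * 0.364 = 1674.4
vol_mL = 1674.4 / 1000 = 1.6744 mL

1.6744


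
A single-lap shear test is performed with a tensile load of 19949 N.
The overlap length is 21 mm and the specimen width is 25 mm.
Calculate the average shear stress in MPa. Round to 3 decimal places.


Shear stress = F / (overlap * width)
= 19949 / (21 * 25)
= 19949 / 525
= 37.998 MPa

37.998


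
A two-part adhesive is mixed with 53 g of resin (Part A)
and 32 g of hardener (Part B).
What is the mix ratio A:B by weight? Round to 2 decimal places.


Mix ratio = mass_A / mass_B
= 53 / 32
= 1.66

1.66


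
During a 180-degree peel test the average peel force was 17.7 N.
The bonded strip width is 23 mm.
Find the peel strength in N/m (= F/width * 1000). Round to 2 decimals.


Peel strength = F/width * 1000
= 17.7 / 23 * 1000
= 769.57 N/m

769.57


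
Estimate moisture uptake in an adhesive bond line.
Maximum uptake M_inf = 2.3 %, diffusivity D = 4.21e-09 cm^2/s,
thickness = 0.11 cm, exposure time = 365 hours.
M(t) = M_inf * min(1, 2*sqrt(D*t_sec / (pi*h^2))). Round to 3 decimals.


Convert time: 365 h = 1314000 s
ratio = min(1, 2*sqrt(4.21e-09*1314000/(pi*0.11^2)))
= 0.762959
M(t) = 2.3 * 0.762959 = 1.755%

1.755


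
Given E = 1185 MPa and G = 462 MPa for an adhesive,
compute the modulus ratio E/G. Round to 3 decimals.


E/G ratio = 1185 / 462 = 2.565

2.565


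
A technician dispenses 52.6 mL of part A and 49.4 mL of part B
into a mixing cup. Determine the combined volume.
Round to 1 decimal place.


Combined volume = 52.6 + 49.4
= 102.0 mL

102.0


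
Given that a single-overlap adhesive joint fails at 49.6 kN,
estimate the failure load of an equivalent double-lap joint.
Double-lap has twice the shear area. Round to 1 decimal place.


Double-lap factor = 2
Expected load = 49.6 * 2 = 99.2 kN

99.2


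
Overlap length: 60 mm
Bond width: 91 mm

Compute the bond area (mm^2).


Bond area = 60 * 91 = 5460 mm^2

5460


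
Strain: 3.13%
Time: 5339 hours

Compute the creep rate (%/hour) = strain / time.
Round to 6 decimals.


Creep rate = 3.13 / 5339
= 0.000586 %/h

0.000586


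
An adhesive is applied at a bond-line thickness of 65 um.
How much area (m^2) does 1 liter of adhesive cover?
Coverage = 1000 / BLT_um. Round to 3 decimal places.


Coverage = 1000 / 65 = 15.385 m^2

15.385


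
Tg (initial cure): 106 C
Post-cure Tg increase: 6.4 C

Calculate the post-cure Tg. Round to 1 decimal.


Post-cure Tg = 106 + 6.4 = 112.4 C

112.4


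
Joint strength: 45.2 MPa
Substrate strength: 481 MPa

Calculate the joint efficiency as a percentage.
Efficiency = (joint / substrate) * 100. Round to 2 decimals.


Efficiency = (45.2 / 481) * 100 = 9.40%

9.40


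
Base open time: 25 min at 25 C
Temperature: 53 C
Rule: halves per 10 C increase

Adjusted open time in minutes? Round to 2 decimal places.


Acceleration = 2^((53-25)/10) = 6.9644
Open time = 25 / 6.9644 = 3.59 min

3.59


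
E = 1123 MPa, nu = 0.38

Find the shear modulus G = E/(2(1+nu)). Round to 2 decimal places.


G = 1123 / (2 * 1.38)
= 406.88 MPa

406.88


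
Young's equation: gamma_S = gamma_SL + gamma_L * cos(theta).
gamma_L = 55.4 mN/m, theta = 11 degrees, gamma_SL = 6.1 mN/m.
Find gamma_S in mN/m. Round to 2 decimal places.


cos(11 deg) = 0.981627
gamma_S = 6.1 + 55.4 * 0.981627
= 60.48 mN/m

60.48


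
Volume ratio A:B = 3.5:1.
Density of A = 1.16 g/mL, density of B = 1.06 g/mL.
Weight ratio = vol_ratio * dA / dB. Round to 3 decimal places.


Wt ratio = 3.5 * 1.16 / 1.06
= 3.830

3.830


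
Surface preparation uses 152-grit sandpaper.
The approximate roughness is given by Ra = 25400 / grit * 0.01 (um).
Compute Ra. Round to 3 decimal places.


Ra = 25400 / 152 * 0.01
= 254 / 152
= 1.671 um

1.671


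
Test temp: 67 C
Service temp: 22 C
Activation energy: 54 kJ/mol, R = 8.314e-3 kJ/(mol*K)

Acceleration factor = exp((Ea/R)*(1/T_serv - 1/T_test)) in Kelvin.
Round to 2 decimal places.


AF = exp((54/0.008314)*(1/295.15 - 1/340.15))
= 18.38

18.38


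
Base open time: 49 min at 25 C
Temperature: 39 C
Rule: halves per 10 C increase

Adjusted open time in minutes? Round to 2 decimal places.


Acceleration = 2^((39-25)/10) = 2.6390
Open time = 49 / 2.6390 = 18.57 min

18.57


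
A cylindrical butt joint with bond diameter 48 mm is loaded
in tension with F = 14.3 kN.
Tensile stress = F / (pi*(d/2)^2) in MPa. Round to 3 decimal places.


Area = pi * (48/2)^2 = 1809.5574 mm^2
Stress = 14.3*1000 / 1809.5574
= 7.902 MPa

7.902


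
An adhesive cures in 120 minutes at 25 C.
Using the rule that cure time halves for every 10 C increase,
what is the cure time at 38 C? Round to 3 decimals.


Factor = 2^((38 - 25) / 10) = 2.4623
Cure time = 120 / 2.4623
= 48.735 minutes

48.735


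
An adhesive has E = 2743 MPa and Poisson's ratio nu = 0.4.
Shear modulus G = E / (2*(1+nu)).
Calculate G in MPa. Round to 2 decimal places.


G = 2743 / (2*(1+0.4))
= 2743 / 2.80
= 979.64 MPa

979.64


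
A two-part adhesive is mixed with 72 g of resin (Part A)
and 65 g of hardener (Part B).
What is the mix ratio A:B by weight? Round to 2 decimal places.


Mix ratio = mass_A / mass_B
= 72 / 65
= 1.11

1.11


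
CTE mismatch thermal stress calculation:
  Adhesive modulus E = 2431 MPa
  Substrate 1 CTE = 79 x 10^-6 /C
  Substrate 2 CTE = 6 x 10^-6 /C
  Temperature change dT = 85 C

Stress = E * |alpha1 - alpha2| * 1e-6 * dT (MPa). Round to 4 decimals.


delta_alpha = |79 - 6| = 73 x 10^-6/C
Stress = 2431 * 73e-6 * 85
= 15.0844 MPa

15.0844


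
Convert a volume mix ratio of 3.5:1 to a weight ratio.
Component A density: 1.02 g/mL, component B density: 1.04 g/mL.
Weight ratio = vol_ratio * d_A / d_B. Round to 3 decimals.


= 3.5 * 1.02 / 1.04 = 3.433

3.433


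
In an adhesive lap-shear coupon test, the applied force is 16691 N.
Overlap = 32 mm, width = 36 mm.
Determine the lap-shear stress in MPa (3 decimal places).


stress = F / (overlap * width)
= 16691 / (32 * 36)
= 14.489 MPa

14.489


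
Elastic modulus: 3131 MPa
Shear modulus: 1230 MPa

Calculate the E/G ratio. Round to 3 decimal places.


E / G = 3131 / 1230 = 2.546

2.546


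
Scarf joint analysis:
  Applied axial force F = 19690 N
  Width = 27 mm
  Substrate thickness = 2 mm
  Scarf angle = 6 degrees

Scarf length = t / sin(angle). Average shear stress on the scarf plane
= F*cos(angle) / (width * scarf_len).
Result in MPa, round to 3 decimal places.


Scarf length = 2 / sin(6 deg) = 19.1335 mm
cos(6 deg) = 0.994522
Shear = 19690 * 0.994522 / (27 * 19.1335)
= 37.905 MPa

37.905


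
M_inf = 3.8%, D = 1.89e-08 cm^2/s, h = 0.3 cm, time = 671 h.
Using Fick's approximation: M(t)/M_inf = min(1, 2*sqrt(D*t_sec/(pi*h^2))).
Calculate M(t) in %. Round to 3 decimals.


t = 2415600 s
ratio = min(1, 2*sqrt(1.89e-08*2415600/(pi*0.0900)))
= 0.803669
M(t) = 3.8 * 0.803669 = 3.054%

3.054


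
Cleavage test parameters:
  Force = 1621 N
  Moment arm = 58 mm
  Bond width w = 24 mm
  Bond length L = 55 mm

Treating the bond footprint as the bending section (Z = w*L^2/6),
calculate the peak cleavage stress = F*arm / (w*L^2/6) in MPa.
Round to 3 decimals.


M = 1621 * 58 = 94018 N*mm
Z = 24 * 55^2 / 6 = 72600 / 6 mm^3
sigma = M / Z = 6 * 94018 / 72600 = 564108 / 72600
= 7.770 MPa

7.770


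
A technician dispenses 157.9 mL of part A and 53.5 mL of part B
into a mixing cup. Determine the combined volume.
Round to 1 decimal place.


Combined volume = 157.9 + 53.5
= 211.4 mL

211.4


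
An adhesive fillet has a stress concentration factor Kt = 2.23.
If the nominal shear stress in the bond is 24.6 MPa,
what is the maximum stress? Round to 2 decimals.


Max stress = 24.6 * 2.23 = 54.86 MPa

54.86


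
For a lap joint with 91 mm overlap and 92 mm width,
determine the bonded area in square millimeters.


Area = 91 * 92 = 8372 mm^2

8372


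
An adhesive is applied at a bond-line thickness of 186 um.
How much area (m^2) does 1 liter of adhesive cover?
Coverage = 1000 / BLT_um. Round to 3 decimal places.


Coverage = 1000 / 186 = 5.376 m^2

5.376


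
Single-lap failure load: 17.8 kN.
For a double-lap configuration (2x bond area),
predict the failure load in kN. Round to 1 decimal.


Failure load = 17.8 * 2 = 35.6 kN

35.6


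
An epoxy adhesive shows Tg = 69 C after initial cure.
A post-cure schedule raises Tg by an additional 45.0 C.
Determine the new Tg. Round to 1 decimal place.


New Tg = 69 + 45.0
= 114.0 C

114.0


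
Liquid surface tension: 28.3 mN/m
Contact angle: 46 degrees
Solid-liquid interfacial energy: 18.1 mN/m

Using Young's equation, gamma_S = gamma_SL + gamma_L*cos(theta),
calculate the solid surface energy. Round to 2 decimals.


gamma_S = 18.1 + 28.3 * cos(46)
= 37.76 mN/m

37.76


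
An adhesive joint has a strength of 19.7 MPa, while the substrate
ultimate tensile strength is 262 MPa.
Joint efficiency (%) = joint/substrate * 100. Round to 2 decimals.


Efficiency = 19.7 / 262 * 100
= 7.52%

7.52


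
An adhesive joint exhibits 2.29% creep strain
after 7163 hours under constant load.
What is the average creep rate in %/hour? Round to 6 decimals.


Creep rate = strain / time
= 2.29 / 7163
= 0.000320 %/h

0.000320


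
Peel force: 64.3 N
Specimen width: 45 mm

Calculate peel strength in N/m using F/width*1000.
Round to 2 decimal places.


Peel strength = 64.3 / 45 * 1000 = 1428.89 N/m

1428.89


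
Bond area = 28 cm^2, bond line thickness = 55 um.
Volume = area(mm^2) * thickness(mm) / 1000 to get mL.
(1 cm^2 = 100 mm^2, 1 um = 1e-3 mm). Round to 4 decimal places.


area_mm2 = 28 * 100 = 2800
blt_mm = 55 * 1e-3 = 0.055
vol_mm3 = 2800 * 0.055 = 154.0
vol_mL = 154.0 / 1000 = 0.1540 mL

0.1540


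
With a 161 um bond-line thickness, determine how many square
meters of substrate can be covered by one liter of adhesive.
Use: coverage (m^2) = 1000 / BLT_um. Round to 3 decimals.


Coverage = 1000 / 161 = 6.211 m^2

6.211


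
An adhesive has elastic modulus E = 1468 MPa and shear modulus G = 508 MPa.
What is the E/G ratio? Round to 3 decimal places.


E/G = 1468 / 508 = 2.890

2.890


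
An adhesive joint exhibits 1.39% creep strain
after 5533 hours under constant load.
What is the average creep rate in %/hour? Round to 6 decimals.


Creep rate = strain / time
= 1.39 / 5533
= 0.000251 %/h

0.000251


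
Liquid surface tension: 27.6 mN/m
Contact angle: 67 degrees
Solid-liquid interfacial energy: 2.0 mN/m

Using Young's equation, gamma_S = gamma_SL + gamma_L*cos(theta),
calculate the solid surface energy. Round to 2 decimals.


gamma_S = 2.0 + 27.6 * cos(67)
= 12.78 mN/m

12.78


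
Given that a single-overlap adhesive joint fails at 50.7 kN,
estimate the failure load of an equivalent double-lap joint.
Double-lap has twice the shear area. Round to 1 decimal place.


Double-lap factor = 2
Expected load = 50.7 * 2 = 101.4 kN

101.4


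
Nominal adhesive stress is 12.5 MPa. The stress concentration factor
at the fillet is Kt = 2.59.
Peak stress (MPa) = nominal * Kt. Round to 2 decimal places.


Peak = 12.5 * 2.59 = 32.38 MPa

32.38


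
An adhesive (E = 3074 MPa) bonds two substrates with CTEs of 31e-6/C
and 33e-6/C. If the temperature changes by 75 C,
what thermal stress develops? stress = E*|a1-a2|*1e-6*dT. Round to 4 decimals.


Stress = 3074 * |31 - 33| * 1e-6 * 75
= 0.4611 MPa

0.4611


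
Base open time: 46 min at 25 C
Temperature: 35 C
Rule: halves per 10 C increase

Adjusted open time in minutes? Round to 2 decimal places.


Acceleration = 2^((35-25)/10) = 2.0000
Open time = 46 / 2.0000 = 23.00 min

23.00


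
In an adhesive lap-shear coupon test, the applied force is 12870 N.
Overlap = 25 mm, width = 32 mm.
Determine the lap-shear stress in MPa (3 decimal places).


stress = F / (overlap * width)
= 12870 / (25 * 32)
= 16.088 MPa

16.088


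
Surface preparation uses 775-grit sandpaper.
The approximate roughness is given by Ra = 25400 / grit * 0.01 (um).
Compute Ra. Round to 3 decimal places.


Ra = 25400 / 775 * 0.01
= 254 / 775
= 0.328 um

0.328


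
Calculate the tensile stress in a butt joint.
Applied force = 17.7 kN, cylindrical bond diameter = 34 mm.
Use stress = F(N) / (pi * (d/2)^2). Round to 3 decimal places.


A = pi * 17.0^2 = 907.9203 mm^2
sigma = 17700.0 / 907.9203 = 19.495 MPa

19.495


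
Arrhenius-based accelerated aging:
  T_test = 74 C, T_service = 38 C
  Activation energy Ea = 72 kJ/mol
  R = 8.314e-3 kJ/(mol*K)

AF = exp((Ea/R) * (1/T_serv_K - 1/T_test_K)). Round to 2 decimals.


T_test_K = 347.15, T_serv_K = 311.15
AF = exp((72/8.314e-3) * (1/311.15 - 1/347.15))
= 17.93

17.93


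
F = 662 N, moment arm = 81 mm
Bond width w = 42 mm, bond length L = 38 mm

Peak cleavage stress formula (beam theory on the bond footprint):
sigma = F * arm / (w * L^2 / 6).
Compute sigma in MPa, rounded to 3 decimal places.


sigma = (662 * 81) / (42 * 1444 / 6)
= 53622 * 6 / 60648
= 321732 / 60648
= 5.305 MPa

5.305


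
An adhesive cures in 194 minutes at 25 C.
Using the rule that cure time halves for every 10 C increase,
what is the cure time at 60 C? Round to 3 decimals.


Factor = 2^((60 - 25) / 10) = 11.3137
Cure time = 194 / 11.3137
= 17.147 minutes

17.147


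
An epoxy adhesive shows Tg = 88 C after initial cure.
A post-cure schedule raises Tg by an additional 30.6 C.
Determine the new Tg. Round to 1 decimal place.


New Tg = 88 + 30.6
= 118.6 C

118.6


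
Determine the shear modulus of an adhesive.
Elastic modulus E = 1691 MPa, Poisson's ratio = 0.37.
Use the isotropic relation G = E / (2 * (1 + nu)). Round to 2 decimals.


G = 1691 / (2*(1+0.37)) = 1691 / 2.74
= 617.15 MPa

617.15


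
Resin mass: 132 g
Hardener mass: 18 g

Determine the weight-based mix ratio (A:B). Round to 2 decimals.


Ratio = 132 / 18 = 7.33

7.33


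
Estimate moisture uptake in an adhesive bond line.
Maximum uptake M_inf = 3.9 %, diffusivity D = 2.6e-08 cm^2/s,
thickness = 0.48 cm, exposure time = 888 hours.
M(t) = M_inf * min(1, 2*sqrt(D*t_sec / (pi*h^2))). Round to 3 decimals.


Convert time: 888 h = 3196800 s
ratio = min(1, 2*sqrt(2.6e-08*3196800/(pi*0.48^2)))
= 0.677732
M(t) = 3.9 * 0.677732 = 2.643%

2.643


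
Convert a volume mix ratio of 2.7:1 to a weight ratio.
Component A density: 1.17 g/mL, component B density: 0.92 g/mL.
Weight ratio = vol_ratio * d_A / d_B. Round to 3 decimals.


= 2.7 * 1.17 / 0.92 = 3.434

3.434


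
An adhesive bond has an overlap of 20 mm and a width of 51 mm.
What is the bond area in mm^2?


Bond area = overlap * width
= 20 * 51
= 1020 mm^2

1020


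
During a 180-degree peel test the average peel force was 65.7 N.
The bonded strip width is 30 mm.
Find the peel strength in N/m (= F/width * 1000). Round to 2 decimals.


Peel strength = F/width * 1000
= 65.7 / 30 * 1000
= 2190.00 N/m

2190.00


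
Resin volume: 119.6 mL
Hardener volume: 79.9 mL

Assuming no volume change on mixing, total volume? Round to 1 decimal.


V_total = 119.6 + 79.9 = 199.5 mL

199.5


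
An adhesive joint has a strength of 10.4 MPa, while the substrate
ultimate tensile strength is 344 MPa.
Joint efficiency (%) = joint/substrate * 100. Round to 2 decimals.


Efficiency = 10.4 / 344 * 100
= 3.02%

3.02


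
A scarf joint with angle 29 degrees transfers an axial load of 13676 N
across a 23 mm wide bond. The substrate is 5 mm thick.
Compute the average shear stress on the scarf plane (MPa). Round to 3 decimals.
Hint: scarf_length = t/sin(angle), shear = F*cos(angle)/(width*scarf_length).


scarf_length = 5 / sin(29 deg) = 10.3133 mm
cos(29 deg) = 0.874620
shear stress = 13676 * 0.874620 / (23 * 10.3133)
= 50.426 MPa

50.426


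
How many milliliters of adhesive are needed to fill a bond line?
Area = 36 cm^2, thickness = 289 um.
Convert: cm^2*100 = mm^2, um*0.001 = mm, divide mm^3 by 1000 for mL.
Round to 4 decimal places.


= (36 * 100) * (289 * 0.001) / 1000
= 1.0404 mL

1.0404


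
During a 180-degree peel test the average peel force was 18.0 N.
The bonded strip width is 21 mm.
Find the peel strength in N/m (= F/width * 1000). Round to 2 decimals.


Peel strength = F/width * 1000
= 18.0 / 21 * 1000
= 857.14 N/m

857.14


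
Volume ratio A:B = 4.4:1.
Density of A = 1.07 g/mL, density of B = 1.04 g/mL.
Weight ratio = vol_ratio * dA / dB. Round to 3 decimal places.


Wt ratio = 4.4 * 1.07 / 1.04
= 4.527

4.527


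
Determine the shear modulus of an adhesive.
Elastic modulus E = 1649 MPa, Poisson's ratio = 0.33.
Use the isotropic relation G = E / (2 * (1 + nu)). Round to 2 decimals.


G = 1649 / (2*(1+0.33)) = 1649 / 2.66
= 619.92 MPa

619.92


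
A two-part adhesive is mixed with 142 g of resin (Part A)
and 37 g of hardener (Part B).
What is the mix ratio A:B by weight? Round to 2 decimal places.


Mix ratio = mass_A / mass_B
= 142 / 37
= 3.84

3.84


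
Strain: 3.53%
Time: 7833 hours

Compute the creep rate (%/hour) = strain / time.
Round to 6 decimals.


Creep rate = 3.53 / 7833
= 0.000451 %/h

0.000451


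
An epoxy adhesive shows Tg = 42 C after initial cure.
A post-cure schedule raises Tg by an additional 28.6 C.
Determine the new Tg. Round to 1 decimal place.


New Tg = 42 + 28.6
= 70.6 C

70.6


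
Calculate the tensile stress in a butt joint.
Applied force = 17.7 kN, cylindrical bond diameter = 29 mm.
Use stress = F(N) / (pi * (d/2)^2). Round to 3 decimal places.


A = pi * 14.5^2 = 660.5199 mm^2
sigma = 17700.0 / 660.5199 = 26.797 MPa

26.797


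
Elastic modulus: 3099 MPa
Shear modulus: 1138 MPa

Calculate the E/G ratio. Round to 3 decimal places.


E / G = 3099 / 1138 = 2.723

2.723


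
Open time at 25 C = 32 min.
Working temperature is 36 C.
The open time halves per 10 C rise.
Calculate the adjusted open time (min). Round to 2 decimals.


factor = 2^((36 - 25) / 10) = 2.1435
ot = 32 / 2.1435 = 14.93 min

14.93


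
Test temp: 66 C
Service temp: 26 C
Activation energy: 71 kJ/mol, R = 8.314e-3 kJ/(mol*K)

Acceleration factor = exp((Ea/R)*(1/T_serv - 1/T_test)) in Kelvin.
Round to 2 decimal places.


AF = exp((71/0.008314)*(1/299.15 - 1/339.15))
= 28.99

28.99
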